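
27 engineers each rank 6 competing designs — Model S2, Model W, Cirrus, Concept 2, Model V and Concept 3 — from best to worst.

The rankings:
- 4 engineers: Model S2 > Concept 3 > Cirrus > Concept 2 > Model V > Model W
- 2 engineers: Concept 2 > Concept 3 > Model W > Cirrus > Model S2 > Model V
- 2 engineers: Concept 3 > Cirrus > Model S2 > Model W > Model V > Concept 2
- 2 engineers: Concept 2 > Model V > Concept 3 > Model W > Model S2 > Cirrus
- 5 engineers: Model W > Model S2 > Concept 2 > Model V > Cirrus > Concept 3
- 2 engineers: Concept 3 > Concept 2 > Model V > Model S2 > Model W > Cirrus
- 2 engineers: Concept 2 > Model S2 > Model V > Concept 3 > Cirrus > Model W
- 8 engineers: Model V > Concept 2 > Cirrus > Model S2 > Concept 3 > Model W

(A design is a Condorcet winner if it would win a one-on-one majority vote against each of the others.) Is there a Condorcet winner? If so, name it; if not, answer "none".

Head-to-head results (27 engineers):
Model S2 vs Model W: 4+2+2+2+8 = 18 for Model S2, 9 for Model W — Model S2 by 18–9.
Model S2 vs Cirrus: 4+2+5+2+2 = 15 for Model S2, 12 for Cirrus — Model S2 by 15–12.
Model S2 vs Concept 2: Model S2 is ranked higher on 4+2+5 = 11 ballots, Concept 2 on 16. Concept 2 wins 16–11.
Model S2 vs Model V: 15 to 12, Model S2.
Model S2 vs Concept 3: Model S2 is ranked higher on 4+5+2+8 = 19 ballots, Concept 3 on 8. Model S2 wins 19–8.
Model W vs Cirrus: 2+2+5+2 = 11 for Model W, 16 for Cirrus — Cirrus by 16–11.
Model W vs Concept 2: Model W is ranked higher on 2+5 = 7 ballots, Concept 2 on 20. Concept 2 wins 20–7.
Model W vs Model V: Model W is ranked higher on 2+2+5 = 9 ballots, Model V on 18. Model V wins 18–9.
Model W vs Concept 3: Model W is ranked higher on 5 ballots, Concept 3 on 22. Concept 3 wins 22–5.
Cirrus vs Concept 2: 4+2 = 6 for Cirrus, 21 for Concept 2 — Concept 2 by 21–6.
Cirrus vs Model V: 4+2+2 = 8 for Cirrus, 19 for Model V — Model V by 19–8.
Cirrus vs Concept 3: Cirrus preferred on 5+8 = 13 ballots; Concept 3 wins 14–13.
Concept 2 vs Model V: 17 to 10, Concept 2.
Concept 2 vs Concept 3: Concept 2 preferred on 2+2+5+2+8 = 19 ballots; Concept 2 wins 19–8.
Model V vs Concept 3: Model V is ranked higher on 2+5+2+8 = 17 ballots, Concept 3 on 10. Model V wins 17–10.
Only Concept 2 has no losses; Concept 2 is the Condorcet winner.

Concept 2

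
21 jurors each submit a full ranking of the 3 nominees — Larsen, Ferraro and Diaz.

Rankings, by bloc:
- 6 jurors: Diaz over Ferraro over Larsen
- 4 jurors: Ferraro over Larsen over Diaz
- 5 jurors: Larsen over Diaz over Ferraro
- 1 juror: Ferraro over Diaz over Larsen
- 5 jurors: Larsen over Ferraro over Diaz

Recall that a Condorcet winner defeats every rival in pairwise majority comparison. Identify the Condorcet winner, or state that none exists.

none

Head-to-head results (21 jurors):
Larsen vs Ferraro: Ferraro wins 11–10.
Larsen–Diaz: Larsen 14–7.
Ferraro vs Diaz: Diaz wins 11–10.
Each nominee drops at least one matchup (Larsen loses to Ferraro; Ferraro loses to Diaz; Diaz loses to Larsen); the cycle Larsen > Diaz > Ferraro > Larsen rules out a Condorcet winner.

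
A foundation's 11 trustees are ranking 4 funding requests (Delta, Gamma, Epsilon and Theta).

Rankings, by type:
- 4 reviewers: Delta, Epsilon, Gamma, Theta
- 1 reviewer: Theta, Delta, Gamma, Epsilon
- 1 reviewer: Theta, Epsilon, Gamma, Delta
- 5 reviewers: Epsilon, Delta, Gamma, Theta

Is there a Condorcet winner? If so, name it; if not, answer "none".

Epsilon

Pairwise majorities:
Delta–Gamma: Delta 10–1.
Delta vs Epsilon: Epsilon, 6–5.
Delta vs Theta: Delta, 9–2.
Gamma vs Epsilon: Epsilon, 10–1.
Gamma vs Theta: Gamma wins 9–2.
Epsilon–Theta: Epsilon 9–2.
Epsilon defeats every rival head-to-head and is the Condorcet winner.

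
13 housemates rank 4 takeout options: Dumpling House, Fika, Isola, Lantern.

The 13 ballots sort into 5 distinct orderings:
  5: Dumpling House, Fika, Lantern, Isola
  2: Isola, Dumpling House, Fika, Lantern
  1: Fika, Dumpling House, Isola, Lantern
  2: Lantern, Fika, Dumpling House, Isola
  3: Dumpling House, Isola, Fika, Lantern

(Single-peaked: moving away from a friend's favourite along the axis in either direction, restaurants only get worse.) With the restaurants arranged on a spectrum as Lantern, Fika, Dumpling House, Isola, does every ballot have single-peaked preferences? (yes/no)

yes

Axis positions: Lantern=1, Fika=2, Dumpling House=3, Isola=4.
Bloc 1 (peak Dumpling House at position 3): ranking walks positions 3-2-1-4, expanding outward from the peak — single-peaked.
Bloc 2 (peak Isola at position 4): ranking walks positions 4-3-2-1, expanding outward from the peak — single-peaked.
Bloc 3 (peak Fika at position 2): ranking walks positions 2-3-4-1, expanding outward from the peak — single-peaked.
Bloc 4 (peak Lantern at position 1): ranking walks positions 1-2-3-4, expanding outward from the peak — single-peaked.
Bloc 5 (peak Dumpling House at position 3): ranking walks positions 3-4-2-1, expanding outward from the peak — single-peaked.
Every ranking is single-peaked on this axis.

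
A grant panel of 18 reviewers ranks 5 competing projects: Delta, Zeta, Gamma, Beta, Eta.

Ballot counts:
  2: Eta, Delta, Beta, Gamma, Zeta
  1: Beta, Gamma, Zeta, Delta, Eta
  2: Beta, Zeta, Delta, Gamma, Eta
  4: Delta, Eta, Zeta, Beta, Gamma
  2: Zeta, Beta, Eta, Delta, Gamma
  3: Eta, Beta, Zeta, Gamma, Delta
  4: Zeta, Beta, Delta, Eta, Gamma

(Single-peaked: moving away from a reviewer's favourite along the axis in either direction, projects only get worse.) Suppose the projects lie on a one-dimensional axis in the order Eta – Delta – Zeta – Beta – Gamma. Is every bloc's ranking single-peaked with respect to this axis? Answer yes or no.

no

Axis positions: Eta=1, Delta=2, Zeta=3, Beta=4, Gamma=5.
Bloc 1: ranking walks positions 1-2-4-5-3; Beta is ranked above Zeta even though Zeta lies between Beta and the peak Eta on the axis — preferences dip and rise again. Not single-peaked.
Bloc 2 (peak Beta at position 4): ranking walks positions 4-5-3-2-1, expanding outward from the peak — single-peaked.
Bloc 3 (peak Beta at position 4): ranking walks positions 4-3-2-5-1, expanding outward from the peak — single-peaked.
Bloc 4 (peak Delta at position 2): ranking walks positions 2-1-3-4-5, expanding outward from the peak — single-peaked.
Bloc 5: ranking walks positions 3-4-1-2-5; Eta is ranked above Delta even though Delta lies between Eta and the peak Zeta on the axis — preferences dip and rise again. Not single-peaked.
Bloc 6: ranking walks positions 1-4-3-5-2; Beta is ranked above Delta even though Delta lies between Beta and the peak Eta on the axis — preferences dip and rise again. Not single-peaked.
Bloc 7 (peak Zeta at position 3): ranking walks positions 3-4-2-1-5, expanding outward from the peak — single-peaked.
Bloc 1 violates single-peakedness, so the profile is not single-peaked on this axis.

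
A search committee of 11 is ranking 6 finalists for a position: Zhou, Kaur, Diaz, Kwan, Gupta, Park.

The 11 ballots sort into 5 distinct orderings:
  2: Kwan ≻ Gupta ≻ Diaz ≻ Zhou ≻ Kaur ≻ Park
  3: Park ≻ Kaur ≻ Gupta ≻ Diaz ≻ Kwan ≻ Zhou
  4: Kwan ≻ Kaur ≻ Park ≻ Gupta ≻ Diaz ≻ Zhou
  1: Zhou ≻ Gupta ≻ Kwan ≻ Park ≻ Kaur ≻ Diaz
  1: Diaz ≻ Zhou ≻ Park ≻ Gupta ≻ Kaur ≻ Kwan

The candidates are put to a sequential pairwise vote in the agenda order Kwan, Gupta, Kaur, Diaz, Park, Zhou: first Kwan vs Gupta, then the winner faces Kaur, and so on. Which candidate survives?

Round 1: Kwan vs Gupta — 6–5, Kwan advances.
Round 2: Kwan vs Kaur — 7–4, Kwan advances.
Round 3: Kwan vs Diaz — 7–4, Kwan advances.
Round 4: Kwan vs Park — 7–4, Kwan advances.
Round 5: Kwan vs Zhou — 9–2, Kwan advances.
Kwan survives the agenda.

Kwan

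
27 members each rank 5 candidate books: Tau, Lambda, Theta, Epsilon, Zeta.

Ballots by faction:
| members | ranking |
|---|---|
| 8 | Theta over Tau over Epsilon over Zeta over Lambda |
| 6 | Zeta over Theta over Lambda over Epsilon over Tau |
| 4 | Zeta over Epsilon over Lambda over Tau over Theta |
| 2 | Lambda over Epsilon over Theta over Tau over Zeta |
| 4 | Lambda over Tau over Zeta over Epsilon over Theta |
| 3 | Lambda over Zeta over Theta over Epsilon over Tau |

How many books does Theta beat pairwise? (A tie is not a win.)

3

Theta against each rival (27 members):
Theta vs Tau: Theta preferred on 8+6+2+3 = 19 ballots; Theta wins 19–8.
Theta vs Lambda: Theta, 14–13.
Theta–Epsilon: Theta 17–10.
Theta vs Zeta: 8+2 = 10 for Theta, 17 for Zeta — Zeta by 17–10.
Theta beats Tau, Lambda, Epsilon; loses to Zeta — 3 pairwise wins.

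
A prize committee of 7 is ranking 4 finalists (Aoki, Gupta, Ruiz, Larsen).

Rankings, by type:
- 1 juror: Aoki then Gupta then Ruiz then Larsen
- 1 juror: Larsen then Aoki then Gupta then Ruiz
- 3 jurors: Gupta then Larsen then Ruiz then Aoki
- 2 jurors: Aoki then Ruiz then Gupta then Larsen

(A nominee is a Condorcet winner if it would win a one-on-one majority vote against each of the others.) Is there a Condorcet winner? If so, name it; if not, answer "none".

none

Check each pair by majority over 7 ballots:
Aoki vs Gupta: Aoki wins 4–3.
Aoki vs Ruiz: Aoki, 4–3.
Aoki vs Larsen: Larsen wins 4–3.
Gupta vs Ruiz: Gupta, 5–2.
Gupta vs Larsen: Gupta wins 6–1.
Ruiz–Larsen: Larsen 4–3.
No nominee is unbeaten: Aoki loses to Larsen; Gupta loses to Aoki; Ruiz loses to Aoki; Larsen loses to Gupta. In particular Aoki → Gupta → Larsen → Aoki is a majority cycle — no Condorcet winner exists.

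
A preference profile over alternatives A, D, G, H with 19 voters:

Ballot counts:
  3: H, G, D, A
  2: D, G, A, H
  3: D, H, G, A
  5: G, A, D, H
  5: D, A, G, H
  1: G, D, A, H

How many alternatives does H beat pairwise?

H against each rival (19 voters):
H vs A: 3+3 = 6 for H, 13 for A — A by 13–6.
H vs D: D, 16–3.
H vs G: G, 13–6.
H beats no one; loses to A, D, G — 0 pairwise wins.

0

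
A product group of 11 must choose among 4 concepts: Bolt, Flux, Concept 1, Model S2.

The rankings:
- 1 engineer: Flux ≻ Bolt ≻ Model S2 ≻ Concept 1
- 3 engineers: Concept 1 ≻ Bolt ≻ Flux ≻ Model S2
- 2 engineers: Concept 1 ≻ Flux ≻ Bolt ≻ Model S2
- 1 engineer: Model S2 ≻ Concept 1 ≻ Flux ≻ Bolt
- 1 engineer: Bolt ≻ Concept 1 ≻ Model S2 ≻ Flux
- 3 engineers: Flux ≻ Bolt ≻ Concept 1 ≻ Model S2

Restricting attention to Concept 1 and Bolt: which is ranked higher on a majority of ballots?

Ballots ranking Concept 1 above Bolt: 3 + 2 + 1 = 6.
Ballots ranking Bolt above Concept 1: 11 − 6 = 5.
Concept 1 wins the head-to-head 6–5.

Concept 1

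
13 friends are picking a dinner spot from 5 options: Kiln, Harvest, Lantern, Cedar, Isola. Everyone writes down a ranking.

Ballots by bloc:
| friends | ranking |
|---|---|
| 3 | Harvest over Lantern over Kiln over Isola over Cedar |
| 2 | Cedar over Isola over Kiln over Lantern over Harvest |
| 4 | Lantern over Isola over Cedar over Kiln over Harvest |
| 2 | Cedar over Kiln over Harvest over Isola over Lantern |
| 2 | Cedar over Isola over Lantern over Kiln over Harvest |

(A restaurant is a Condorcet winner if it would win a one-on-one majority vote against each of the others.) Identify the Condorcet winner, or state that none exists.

Lantern

Check each pair by majority over 13 ballots:
Kiln vs Harvest: 10 to 3, Kiln.
Kiln vs Lantern: 2+2 = 4 for Kiln, 9 for Lantern — Lantern by 9–4.
Kiln vs Cedar: Cedar wins 10–3.
Kiln vs Isola: Isola wins 8–5.
Harvest–Lantern: Lantern 8–5.
Harvest vs Cedar: 3 to 10, Cedar.
Harvest vs Isola: Harvest preferred on 3+2 = 5 ballots; Isola wins 8–5.
Lantern vs Cedar: Lantern is ranked higher on 3+4 = 7 ballots, Cedar on 6. Lantern wins 7–6.
Lantern vs Isola: 3+4 = 7 for Lantern, 6 for Isola — Lantern by 7–6.
Cedar vs Isola: Isola wins 7–6.
Only Lantern has no losses; Lantern is the Condorcet winner.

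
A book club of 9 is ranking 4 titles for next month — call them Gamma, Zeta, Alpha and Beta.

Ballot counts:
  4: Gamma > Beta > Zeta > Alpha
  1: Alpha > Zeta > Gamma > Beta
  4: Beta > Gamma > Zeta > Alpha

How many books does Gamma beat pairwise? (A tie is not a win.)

3

Gamma against each rival (9 members):
Gamma vs Zeta: 8 to 1, Gamma.
Gamma vs Alpha: 4+4 = 8 for Gamma, 1 for Alpha — Gamma by 8–1.
Gamma vs Beta: 5 to 4, Gamma.
Gamma beats Zeta, Alpha, Beta — 3 pairwise wins.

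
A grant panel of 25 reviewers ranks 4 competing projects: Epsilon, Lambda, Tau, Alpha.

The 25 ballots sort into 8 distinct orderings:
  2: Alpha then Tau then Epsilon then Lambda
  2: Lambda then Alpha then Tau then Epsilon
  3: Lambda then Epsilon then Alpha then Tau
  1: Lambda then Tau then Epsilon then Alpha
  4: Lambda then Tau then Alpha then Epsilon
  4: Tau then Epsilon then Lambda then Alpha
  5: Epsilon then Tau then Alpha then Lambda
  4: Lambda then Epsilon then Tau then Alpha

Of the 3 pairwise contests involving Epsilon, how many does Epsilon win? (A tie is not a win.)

1

Epsilon against each rival (25 reviewers):
Epsilon vs Lambda: Epsilon is ranked higher on 2+4+5 = 11 ballots, Lambda on 14. Lambda wins 14–11.
Epsilon vs Tau: 3+5+4 = 12 for Epsilon, 13 for Tau — Tau by 13–12.
Epsilon vs Alpha: Epsilon wins 17–8.
Epsilon beats Alpha; loses to Lambda, Tau — 1 pairwise win.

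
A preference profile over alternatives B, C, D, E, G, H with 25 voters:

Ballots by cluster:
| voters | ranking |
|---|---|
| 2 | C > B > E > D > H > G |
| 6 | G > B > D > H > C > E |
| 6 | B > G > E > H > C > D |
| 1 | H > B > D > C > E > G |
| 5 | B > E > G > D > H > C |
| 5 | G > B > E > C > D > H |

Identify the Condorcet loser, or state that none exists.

none

Pairwise majorities:
B vs C: B preferred on 6+6+1+5+5 = 23 ballots; B wins 23–2.
B vs D: B wins 25–0.
B vs E: B is ranked higher on 2+6+6+1+5+5 = 25 ballots, E on 0. B wins 25–0.
B vs G: 14 to 11, B.
B vs H: B wins 24–1.
C vs D: 13 to 12, C.
C vs E: E, 16–9.
C vs G: G, 22–3.
C vs H: H, 18–7.
D–E: E 18–7.
D vs G: D preferred on 2+1 = 3 ballots; G wins 22–3.
D–H: D 18–7.
E vs G: 2+1+5 = 8 for E, 17 for G — G by 17–8.
E vs H: E, 18–7.
G–H: G 22–3.
Each alternative has at least one pairwise win (B beats C; C beats D; D beats H; E beats C; G beats C; H beats C) — no Condorcet loser.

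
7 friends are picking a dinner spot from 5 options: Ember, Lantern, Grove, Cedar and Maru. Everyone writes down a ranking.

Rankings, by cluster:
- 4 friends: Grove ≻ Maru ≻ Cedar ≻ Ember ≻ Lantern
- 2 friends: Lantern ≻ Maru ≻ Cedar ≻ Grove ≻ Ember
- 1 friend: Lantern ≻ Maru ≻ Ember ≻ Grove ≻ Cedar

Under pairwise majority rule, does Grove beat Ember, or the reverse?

Ballots ranking Grove above Ember: 4 + 2 = 6.
Ballots ranking Ember above Grove: 7 − 6 = 1.
Grove wins the head-to-head 6–1.

Grove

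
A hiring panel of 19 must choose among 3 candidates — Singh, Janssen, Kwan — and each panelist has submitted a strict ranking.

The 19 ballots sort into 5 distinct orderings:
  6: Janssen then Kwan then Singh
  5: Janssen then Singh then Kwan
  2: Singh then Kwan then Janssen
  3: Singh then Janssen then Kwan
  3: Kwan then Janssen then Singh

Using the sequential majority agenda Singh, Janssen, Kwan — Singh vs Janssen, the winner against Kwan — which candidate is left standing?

Round 1: Singh vs Janssen — 5–14, Janssen advances.
Round 2: Janssen vs Kwan — 14–5, Janssen advances.
The agenda winner is Janssen.

Janssen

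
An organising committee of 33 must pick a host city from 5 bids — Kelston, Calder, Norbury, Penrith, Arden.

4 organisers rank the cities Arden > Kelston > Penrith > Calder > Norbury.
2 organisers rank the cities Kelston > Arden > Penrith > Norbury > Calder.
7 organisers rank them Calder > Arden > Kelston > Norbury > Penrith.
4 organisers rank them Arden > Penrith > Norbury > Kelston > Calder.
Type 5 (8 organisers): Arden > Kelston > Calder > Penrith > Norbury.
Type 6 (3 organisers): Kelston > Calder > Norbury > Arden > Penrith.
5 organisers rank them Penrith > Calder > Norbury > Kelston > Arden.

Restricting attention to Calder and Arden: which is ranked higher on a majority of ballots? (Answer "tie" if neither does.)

Arden

Ballots ranking Calder above Arden: 7 + 3 + 5 = 15.
Ballots ranking Arden above Calder: 33 − 15 = 18.
Arden wins the head-to-head 18–15.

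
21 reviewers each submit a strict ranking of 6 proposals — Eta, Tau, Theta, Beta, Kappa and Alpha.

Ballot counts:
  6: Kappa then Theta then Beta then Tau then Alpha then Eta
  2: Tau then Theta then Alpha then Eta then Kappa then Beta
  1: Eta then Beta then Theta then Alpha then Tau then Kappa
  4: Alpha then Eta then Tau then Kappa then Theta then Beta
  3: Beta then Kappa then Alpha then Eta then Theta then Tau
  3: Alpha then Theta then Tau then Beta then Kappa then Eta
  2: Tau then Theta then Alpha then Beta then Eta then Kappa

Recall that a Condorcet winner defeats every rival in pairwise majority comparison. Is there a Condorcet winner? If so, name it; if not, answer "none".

Pairwise majorities:
Eta vs Tau: Eta is ranked higher on 1+4+3 = 8 ballots, Tau on 13. Tau wins 13–8.
Eta vs Theta: Eta preferred on 1+4+3 = 8 ballots; Theta wins 13–8.
Eta–Beta: Beta 14–7.
Eta vs Kappa: Kappa wins 12–9.
Eta vs Alpha: Alpha, 20–1.
Tau vs Theta: 8 to 13, Theta.
Tau vs Beta: Tau preferred on 2+4+3+2 = 11 ballots; Tau wins 11–10.
Tau vs Kappa: Tau is ranked higher on 2+1+4+3+2 = 12 ballots, Kappa on 9. Tau wins 12–9.
Tau vs Alpha: 6+2+2 = 10 for Tau, 11 for Alpha — Alpha by 11–10.
Theta vs Beta: Theta wins 17–4.
Theta vs Kappa: 8 to 13, Kappa.
Theta–Alpha: Theta 11–10.
Beta vs Kappa: 1+3+3+2 = 9 for Beta, 12 for Kappa — Kappa by 12–9.
Beta vs Alpha: Alpha, 11–10.
Kappa vs Alpha: 9 to 12, Alpha.
No project is unbeaten: Eta loses to Tau; Tau loses to Theta; Theta loses to Kappa; Beta loses to Tau; Kappa loses to Tau; Alpha loses to Theta. In particular Tau > Kappa > Theta > Tau is a majority cycle — no Condorcet winner exists.

none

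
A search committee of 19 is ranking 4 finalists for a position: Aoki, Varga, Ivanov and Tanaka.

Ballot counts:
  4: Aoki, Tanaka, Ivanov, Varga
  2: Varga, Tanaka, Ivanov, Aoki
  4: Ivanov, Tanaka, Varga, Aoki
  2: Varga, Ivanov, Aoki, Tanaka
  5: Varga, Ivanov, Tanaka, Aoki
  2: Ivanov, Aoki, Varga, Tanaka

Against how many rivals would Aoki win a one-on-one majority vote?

0

Aoki against each rival (19 committee members):
Aoki vs Varga: Aoki preferred on 4+2 = 6 ballots; Varga wins 13–6.
Aoki–Ivanov: Ivanov 15–4.
Aoki vs Tanaka: Tanaka wins 11–8.
Aoki beats no one; loses to Varga, Ivanov, Tanaka — 0 pairwise wins.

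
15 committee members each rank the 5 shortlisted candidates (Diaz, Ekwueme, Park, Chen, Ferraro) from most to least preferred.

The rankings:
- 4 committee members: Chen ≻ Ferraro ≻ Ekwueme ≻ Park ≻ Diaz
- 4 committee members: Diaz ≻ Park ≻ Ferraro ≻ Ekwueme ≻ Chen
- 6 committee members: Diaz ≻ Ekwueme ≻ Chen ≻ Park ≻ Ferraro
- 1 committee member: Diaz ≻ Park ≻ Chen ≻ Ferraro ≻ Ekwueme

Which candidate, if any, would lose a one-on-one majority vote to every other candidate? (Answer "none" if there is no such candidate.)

none

Head-to-head results (15 committee members):
Diaz vs Ekwueme: Diaz preferred on 4+6+1 = 11 ballots; Diaz wins 11–4.
Diaz vs Park: Diaz preferred on 4+6+1 = 11 ballots; Diaz wins 11–4.
Diaz vs Chen: Diaz, 11–4.
Diaz–Ferraro: Diaz 11–4.
Ekwueme vs Park: Ekwueme is ranked higher on 4+6 = 10 ballots, Park on 5. Ekwueme wins 10–5.
Ekwueme vs Chen: Ekwueme, 10–5.
Ekwueme vs Ferraro: 6 to 9, Ferraro.
Park vs Chen: Park is ranked higher on 4+1 = 5 ballots, Chen on 10. Chen wins 10–5.
Park vs Ferraro: Park preferred on 4+6+1 = 11 ballots; Park wins 11–4.
Chen vs Ferraro: Chen preferred on 4+6+1 = 11 ballots; Chen wins 11–4.
No candidate is winless: Diaz beats Ekwueme; Ekwueme beats Park; Park beats Ferraro; Chen beats Park; Ferraro beats Ekwueme. There is no Condorcet loser.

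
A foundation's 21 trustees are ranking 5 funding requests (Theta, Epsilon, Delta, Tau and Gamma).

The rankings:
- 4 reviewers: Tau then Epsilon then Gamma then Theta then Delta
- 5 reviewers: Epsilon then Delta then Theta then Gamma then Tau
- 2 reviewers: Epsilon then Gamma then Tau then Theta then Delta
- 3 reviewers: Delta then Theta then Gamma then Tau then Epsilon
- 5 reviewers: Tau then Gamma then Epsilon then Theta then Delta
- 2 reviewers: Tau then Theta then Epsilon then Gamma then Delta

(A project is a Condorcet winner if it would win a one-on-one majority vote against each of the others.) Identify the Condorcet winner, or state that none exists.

Tau

Pairwise majorities:
Theta vs Epsilon: Epsilon wins 16–5.
Theta–Delta: Theta 13–8.
Theta–Tau: Tau 13–8.
Theta–Gamma: Gamma 11–10.
Epsilon vs Delta: Epsilon wins 18–3.
Epsilon vs Tau: Tau, 14–7.
Epsilon vs Gamma: Epsilon wins 13–8.
Delta vs Tau: Tau, 13–8.
Delta–Gamma: Gamma 13–8.
Tau vs Gamma: Tau wins 11–10.
Tau beats each of Theta, Epsilon, Delta, Gamma — Tau is the Condorcet winner.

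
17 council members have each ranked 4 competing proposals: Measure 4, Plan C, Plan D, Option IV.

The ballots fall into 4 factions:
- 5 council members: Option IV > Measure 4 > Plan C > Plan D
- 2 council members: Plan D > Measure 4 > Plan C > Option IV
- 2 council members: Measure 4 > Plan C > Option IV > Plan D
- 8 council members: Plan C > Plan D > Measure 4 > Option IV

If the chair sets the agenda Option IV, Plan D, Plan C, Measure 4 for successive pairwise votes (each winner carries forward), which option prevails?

Round 1: Option IV vs Plan D — 7–10, Plan D advances.
Round 2: Plan D vs Plan C — 2–15, Plan C advances.
Round 3: Plan C vs Measure 4 — 8–9, Measure 4 advances.
The agenda winner is Measure 4.

Measure 4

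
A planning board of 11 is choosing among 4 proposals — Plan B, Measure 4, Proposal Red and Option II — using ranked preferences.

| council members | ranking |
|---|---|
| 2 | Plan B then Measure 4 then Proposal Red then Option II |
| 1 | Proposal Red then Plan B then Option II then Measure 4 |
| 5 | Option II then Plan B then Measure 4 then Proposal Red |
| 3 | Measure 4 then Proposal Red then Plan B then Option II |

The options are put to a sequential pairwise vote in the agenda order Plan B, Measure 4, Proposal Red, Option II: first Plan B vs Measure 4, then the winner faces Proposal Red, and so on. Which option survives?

Round 1: Plan B vs Measure 4 — 8–3, Plan B advances.
Round 2: Plan B vs Proposal Red — 7–4, Plan B advances.
Round 3: Plan B vs Option II — 6–5, Plan B advances.
The agenda winner is Plan B.

Plan B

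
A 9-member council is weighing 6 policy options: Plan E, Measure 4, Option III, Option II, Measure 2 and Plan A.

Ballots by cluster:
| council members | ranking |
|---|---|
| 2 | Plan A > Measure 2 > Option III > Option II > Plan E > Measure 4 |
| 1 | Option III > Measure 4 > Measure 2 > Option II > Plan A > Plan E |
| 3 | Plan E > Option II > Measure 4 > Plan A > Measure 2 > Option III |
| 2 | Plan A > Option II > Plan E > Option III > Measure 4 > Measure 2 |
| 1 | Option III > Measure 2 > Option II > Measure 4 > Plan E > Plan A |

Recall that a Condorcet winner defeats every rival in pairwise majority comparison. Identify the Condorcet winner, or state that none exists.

Option II

Pairwise majorities:
Plan E vs Measure 4: Plan E, 7–2.
Plan E vs Option III: Plan E wins 5–4.
Plan E–Option II: Option II 6–3.
Plan E vs Measure 2: Plan E wins 5–4.
Plan E vs Plan A: Plan A, 5–4.
Measure 4–Option III: Option III 6–3.
Measure 4 vs Option II: Option II, 8–1.
Measure 4 vs Measure 2: Measure 4, 6–3.
Measure 4 vs Plan A: Measure 4 wins 5–4.
Option III vs Option II: Option II, 5–4.
Option III–Measure 2: Measure 2 5–4.
Option III vs Plan A: Plan A, 7–2.
Option II–Measure 2: Option II 5–4.
Option II–Plan A: Option II 5–4.
Measure 2 vs Plan A: Plan A wins 7–2.
Option II defeats every rival head-to-head and is the Condorcet winner.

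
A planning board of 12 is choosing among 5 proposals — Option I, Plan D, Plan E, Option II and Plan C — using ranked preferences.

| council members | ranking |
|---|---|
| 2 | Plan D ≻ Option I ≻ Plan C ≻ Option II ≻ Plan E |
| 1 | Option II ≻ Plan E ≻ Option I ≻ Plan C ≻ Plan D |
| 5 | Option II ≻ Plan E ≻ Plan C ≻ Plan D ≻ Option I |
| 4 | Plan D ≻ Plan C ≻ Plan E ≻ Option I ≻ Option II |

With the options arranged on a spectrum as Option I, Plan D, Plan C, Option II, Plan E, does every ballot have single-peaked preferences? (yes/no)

Axis positions: Option I=1, Plan D=2, Plan C=3, Option II=4, Plan E=5.
Type 1 (peak Plan D at position 2): ranking walks positions 2-1-3-4-5, expanding outward from the peak — single-peaked.
Type 2: ranking walks positions 4-5-1-3-2; Option I is ranked above Plan C even though Plan C lies between Option I and the peak Option II on the axis — preferences dip and rise again. Not single-peaked.
Type 3 (peak Option II at position 4): ranking walks positions 4-5-3-2-1, expanding outward from the peak — single-peaked.
Type 4: ranking walks positions 2-3-5-1-4; Plan E is ranked above Option II even though Option II lies between Plan E and the peak Plan D on the axis — preferences dip and rise again. Not single-peaked.
Type 2 violates single-peakedness, so the profile is not single-peaked on this axis.

no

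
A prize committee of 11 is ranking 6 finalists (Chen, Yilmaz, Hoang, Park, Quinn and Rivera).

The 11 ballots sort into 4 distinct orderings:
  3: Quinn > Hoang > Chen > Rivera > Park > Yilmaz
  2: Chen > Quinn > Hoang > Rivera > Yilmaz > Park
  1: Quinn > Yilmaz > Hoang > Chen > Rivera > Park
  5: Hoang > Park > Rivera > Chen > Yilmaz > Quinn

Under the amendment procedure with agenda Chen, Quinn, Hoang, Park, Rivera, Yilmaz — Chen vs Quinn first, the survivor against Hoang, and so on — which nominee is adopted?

Round 1: Chen vs Quinn — 7–4, Chen advances.
Round 2: Chen vs Hoang — 2–9, Hoang advances.
Round 3: Hoang vs Park — 11–0, Hoang advances.
Round 4: Hoang vs Rivera — 11–0, Hoang advances.
Round 5: Hoang vs Yilmaz — 10–1, Hoang advances.
Hoang survives the agenda.

Hoang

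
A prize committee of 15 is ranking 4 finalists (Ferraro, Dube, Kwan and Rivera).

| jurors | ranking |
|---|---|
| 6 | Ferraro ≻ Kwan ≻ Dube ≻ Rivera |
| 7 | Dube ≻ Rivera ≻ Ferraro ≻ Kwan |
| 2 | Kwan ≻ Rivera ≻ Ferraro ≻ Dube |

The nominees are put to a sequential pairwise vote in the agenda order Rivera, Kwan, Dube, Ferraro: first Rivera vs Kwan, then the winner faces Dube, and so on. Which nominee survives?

Round 1: Rivera vs Kwan — 7–8, Kwan advances.
Round 2: Kwan vs Dube — 8–7, Kwan advances.
Round 3: Kwan vs Ferraro — 2–13, Ferraro advances.
The agenda winner is Ferraro.

Ferraro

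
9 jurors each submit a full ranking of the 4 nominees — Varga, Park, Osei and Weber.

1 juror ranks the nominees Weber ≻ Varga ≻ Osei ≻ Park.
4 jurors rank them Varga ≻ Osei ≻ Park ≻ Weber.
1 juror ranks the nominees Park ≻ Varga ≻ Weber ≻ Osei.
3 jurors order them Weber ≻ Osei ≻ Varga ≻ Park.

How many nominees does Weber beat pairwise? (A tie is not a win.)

1

Weber against each rival (9 jurors):
Weber–Varga: Varga 5–4.
Weber vs Park: 1+3 = 4 for Weber, 5 for Park — Park by 5–4.
Weber–Osei: Weber 5–4.
Weber beats Osei; loses to Varga, Park — 1 pairwise win.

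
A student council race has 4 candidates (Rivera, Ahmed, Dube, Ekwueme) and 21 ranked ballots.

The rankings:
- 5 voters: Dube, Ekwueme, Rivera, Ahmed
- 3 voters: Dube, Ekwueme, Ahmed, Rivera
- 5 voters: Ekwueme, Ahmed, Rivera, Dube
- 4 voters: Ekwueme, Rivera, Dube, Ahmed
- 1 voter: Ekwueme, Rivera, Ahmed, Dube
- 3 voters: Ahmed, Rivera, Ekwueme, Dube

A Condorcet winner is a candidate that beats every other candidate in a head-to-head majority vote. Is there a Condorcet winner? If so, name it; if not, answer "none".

Head-to-head results (21 voters):
Rivera–Ahmed: Ahmed 11–10.
Rivera–Dube: Rivera 13–8.
Rivera vs Ekwueme: Ekwueme, 18–3.
Ahmed vs Dube: Dube, 12–9.
Ahmed–Ekwueme: Ekwueme 18–3.
Dube vs Ekwueme: Ekwueme wins 13–8.
Ekwueme wins every pairwise contest, so Ekwueme is the Condorcet winner.

Ekwueme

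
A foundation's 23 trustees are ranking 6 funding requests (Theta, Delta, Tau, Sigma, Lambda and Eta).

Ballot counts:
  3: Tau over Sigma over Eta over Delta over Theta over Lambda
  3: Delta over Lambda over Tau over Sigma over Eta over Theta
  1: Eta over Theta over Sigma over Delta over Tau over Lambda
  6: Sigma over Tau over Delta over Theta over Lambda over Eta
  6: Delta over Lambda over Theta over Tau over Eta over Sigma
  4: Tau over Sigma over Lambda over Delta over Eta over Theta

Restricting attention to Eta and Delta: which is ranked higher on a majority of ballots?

Delta

Ballots ranking Eta above Delta: 3 + 1 = 4.
Ballots ranking Delta above Eta: 23 − 4 = 19.
Delta wins the head-to-head 19–4.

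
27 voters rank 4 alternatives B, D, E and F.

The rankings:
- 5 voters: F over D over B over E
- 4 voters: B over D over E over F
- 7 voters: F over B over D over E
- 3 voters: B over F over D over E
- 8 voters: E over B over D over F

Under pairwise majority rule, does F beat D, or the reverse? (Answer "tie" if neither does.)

F

Ballots ranking F above D: 5 + 7 + 3 = 15.
Ballots ranking D above F: 27 − 15 = 12.
F wins the head-to-head 15–12.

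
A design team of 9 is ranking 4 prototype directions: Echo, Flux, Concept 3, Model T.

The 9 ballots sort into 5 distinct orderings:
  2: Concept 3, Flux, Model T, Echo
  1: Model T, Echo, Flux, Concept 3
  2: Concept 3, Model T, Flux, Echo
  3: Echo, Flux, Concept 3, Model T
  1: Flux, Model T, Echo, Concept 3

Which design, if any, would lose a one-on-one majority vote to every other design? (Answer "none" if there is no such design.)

Pairwise majorities:
Echo vs Flux: 4 to 5, Flux.
Echo–Concept 3: Echo 5–4.
Echo vs Model T: Echo preferred on 3 ballots; Model T wins 6–3.
Flux vs Concept 3: Flux wins 5–4.
Flux–Model T: Flux 6–3.
Concept 3–Model T: Concept 3 7–2.
No design is winless: Echo beats Concept 3; Flux beats Echo; Concept 3 beats Model T; Model T beats Echo. There is no Condorcet loser.

none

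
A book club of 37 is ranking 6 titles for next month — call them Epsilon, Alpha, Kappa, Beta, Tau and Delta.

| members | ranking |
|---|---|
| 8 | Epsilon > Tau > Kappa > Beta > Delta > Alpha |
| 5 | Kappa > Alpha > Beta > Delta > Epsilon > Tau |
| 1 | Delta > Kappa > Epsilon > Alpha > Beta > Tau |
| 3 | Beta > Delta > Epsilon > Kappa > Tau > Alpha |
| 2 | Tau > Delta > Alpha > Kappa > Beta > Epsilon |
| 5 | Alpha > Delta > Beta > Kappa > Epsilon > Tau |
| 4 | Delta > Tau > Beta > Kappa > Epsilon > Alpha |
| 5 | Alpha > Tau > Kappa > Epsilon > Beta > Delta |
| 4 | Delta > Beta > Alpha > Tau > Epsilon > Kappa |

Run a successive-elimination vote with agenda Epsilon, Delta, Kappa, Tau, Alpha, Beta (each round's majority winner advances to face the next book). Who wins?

Round 1: Epsilon vs Delta — 13–24, Delta advances.
Round 2: Delta vs Kappa — 19–18, Delta advances.
Round 3: Delta vs Tau — 22–15, Delta advances.
Round 4: Delta vs Alpha — 22–15, Delta advances.
Round 5: Delta vs Beta — 16–21, Beta advances.
Beta survives the agenda.

Beta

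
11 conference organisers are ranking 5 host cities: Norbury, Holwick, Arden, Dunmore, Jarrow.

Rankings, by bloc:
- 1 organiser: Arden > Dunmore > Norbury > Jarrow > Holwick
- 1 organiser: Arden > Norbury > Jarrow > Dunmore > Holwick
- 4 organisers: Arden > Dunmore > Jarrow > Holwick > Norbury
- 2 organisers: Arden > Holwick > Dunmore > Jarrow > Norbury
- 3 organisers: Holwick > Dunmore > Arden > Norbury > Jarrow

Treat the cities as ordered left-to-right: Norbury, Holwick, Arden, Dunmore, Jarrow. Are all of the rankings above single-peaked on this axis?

Axis positions: Norbury=1, Holwick=2, Arden=3, Dunmore=4, Jarrow=5.
Bloc 1: ranking walks positions 3-4-1-5-2; Norbury is ranked above Holwick even though Holwick lies between Norbury and the peak Arden on the axis — preferences dip and rise again. Not single-peaked.
Bloc 2: ranking walks positions 3-1-5-4-2; Norbury is ranked above Holwick even though Holwick lies between Norbury and the peak Arden on the axis — preferences dip and rise again. Not single-peaked.
Bloc 3 (peak Arden at position 3): ranking walks positions 3-4-5-2-1, expanding outward from the peak — single-peaked.
Bloc 4 (peak Arden at position 3): ranking walks positions 3-2-4-5-1, expanding outward from the peak — single-peaked.
Bloc 5: ranking walks positions 2-4-3-1-5; Dunmore is ranked above Arden even though Arden lies between Dunmore and the peak Holwick on the axis — preferences dip and rise again. Not single-peaked.
Bloc 1 violates single-peakedness, so the profile is not single-peaked on this axis.

no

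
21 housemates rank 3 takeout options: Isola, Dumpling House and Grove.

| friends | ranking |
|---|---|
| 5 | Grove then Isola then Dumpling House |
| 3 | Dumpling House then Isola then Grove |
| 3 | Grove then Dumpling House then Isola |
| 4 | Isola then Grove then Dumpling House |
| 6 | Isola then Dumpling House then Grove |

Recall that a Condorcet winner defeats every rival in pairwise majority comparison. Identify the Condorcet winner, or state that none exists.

Isola

Head-to-head results (21 friends):
Isola vs Dumpling House: Isola is ranked higher on 5+4+6 = 15 ballots, Dumpling House on 6. Isola wins 15–6.
Isola vs Grove: Isola is ranked higher on 3+4+6 = 13 ballots, Grove on 8. Isola wins 13–8.
Dumpling House vs Grove: 9 to 12, Grove.
Isola wins every pairwise contest, so Isola is the Condorcet winner.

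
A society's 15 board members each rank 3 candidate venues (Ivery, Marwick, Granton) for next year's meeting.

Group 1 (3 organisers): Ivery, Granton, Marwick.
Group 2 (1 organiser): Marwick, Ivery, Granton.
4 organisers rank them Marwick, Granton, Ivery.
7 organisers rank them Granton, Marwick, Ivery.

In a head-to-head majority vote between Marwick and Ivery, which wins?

Marwick

Ballots ranking Marwick above Ivery: 1 + 4 + 7 = 12.
Ballots ranking Ivery above Marwick: 15 − 12 = 3.
Marwick wins the head-to-head 12–3.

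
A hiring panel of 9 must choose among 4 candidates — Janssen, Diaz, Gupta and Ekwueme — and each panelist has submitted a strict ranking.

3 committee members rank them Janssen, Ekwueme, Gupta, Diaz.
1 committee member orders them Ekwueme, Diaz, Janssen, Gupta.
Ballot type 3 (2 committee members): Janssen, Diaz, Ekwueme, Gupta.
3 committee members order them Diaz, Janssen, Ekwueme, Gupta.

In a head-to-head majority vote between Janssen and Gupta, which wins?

Ballots ranking Janssen above Gupta: 3 + 1 + 2 + 3 = 9.
Ballots ranking Gupta above Janssen: 9 − 9 = 0.
Janssen wins the head-to-head 9–0.

Janssen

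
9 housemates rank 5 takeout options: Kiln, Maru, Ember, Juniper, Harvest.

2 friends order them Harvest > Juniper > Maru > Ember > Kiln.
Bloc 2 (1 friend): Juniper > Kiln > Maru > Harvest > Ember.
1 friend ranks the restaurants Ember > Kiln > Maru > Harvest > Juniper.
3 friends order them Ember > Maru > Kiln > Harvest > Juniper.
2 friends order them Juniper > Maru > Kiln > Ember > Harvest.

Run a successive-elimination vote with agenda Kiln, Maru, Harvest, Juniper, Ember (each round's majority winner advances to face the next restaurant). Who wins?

Juniper

Round 1: Kiln vs Maru — 2–7, Maru advances.
Round 2: Maru vs Harvest — 7–2, Maru advances.
Round 3: Maru vs Juniper — 4–5, Juniper advances.
Round 4: Juniper vs Ember — 5–4, Juniper advances.
The agenda winner is Juniper.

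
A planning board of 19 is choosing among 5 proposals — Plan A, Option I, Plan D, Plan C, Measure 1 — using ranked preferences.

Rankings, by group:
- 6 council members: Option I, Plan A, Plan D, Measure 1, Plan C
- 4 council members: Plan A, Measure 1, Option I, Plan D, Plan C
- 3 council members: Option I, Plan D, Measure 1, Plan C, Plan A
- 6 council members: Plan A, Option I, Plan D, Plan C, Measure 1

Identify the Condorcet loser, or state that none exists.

Plan C

Pairwise majorities:
Plan A vs Option I: 10 to 9, Plan A.
Plan A vs Plan D: Plan A wins 16–3.
Plan A vs Plan C: Plan A preferred on 6+4+6 = 16 ballots; Plan A wins 16–3.
Plan A vs Measure 1: Plan A, 16–3.
Option I vs Plan D: Option I wins 19–0.
Option I vs Plan C: Option I is ranked higher on 6+4+3+6 = 19 ballots, Plan C on 0. Option I wins 19–0.
Option I vs Measure 1: 6+3+6 = 15 for Option I, 4 for Measure 1 — Option I by 15–4.
Plan D vs Plan C: Plan D wins 19–0.
Plan D vs Measure 1: 15 to 4, Plan D.
Plan C vs Measure 1: 6 to 13, Measure 1.
Only Plan C has no wins; Plan C is the Condorcet loser.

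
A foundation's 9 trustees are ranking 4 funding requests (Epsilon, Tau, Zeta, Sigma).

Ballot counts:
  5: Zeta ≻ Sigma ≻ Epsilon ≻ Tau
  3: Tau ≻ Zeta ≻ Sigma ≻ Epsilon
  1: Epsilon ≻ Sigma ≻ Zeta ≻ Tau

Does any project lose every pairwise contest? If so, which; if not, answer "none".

Pairwise majorities:
Epsilon vs Tau: Epsilon is ranked higher on 5+1 = 6 ballots, Tau on 3. Epsilon wins 6–3.
Epsilon vs Zeta: Zeta, 8–1.
Epsilon–Sigma: Sigma 8–1.
Tau vs Zeta: Zeta wins 6–3.
Tau vs Sigma: Sigma wins 6–3.
Zeta vs Sigma: Zeta preferred on 5+3 = 8 ballots; Zeta wins 8–1.
Tau is beaten in every head-to-head and is the Condorcet loser.

Tau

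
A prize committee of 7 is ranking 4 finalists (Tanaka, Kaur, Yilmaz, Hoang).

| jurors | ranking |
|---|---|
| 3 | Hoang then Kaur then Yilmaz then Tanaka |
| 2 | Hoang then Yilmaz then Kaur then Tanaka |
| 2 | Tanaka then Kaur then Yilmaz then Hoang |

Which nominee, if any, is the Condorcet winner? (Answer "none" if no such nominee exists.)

Head-to-head results (7 jurors):
Tanaka vs Kaur: Kaur, 5–2.
Tanaka vs Yilmaz: Yilmaz, 5–2.
Tanaka vs Hoang: Hoang, 5–2.
Kaur–Yilmaz: Kaur 5–2.
Kaur vs Hoang: Hoang wins 5–2.
Yilmaz vs Hoang: Hoang wins 5–2.
Hoang beats each of Tanaka, Kaur, Yilmaz — Hoang is the Condorcet winner.

Hoang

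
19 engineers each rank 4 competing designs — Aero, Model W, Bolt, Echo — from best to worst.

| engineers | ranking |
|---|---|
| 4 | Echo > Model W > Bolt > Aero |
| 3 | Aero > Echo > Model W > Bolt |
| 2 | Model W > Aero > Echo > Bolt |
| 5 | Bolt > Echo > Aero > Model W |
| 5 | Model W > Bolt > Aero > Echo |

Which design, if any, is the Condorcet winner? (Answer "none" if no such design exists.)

Check each pair by majority over 19 ballots:
Aero vs Model W: Aero preferred on 3+5 = 8 ballots; Model W wins 11–8.
Aero vs Bolt: Aero is ranked higher on 3+2 = 5 ballots, Bolt on 14. Bolt wins 14–5.
Aero–Echo: Aero 10–9.
Model W–Bolt: Model W 14–5.
Model W vs Echo: 7 to 12, Echo.
Bolt–Echo: Bolt 10–9.
Each design drops at least one matchup (Aero loses to Model W; Model W loses to Echo; Bolt loses to Model W; Echo loses to Aero); the cycle Aero beats Echo beats Model W beats Aero rules out a Condorcet winner.

none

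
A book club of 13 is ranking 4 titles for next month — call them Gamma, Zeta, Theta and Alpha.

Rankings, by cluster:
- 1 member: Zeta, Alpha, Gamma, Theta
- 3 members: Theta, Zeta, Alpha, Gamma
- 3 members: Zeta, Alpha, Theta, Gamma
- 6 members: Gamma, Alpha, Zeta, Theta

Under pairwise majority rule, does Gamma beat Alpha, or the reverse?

Ballots ranking Gamma above Alpha: 6.
Ballots ranking Alpha above Gamma: 13 − 6 = 7.
Alpha wins the head-to-head 7–6.

Alpha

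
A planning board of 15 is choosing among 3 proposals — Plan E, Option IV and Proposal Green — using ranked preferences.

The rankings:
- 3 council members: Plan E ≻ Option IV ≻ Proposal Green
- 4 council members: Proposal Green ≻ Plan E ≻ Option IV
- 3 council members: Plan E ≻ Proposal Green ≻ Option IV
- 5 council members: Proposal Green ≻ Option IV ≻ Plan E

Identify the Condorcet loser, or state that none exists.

Head-to-head results (15 council members):
Plan E vs Option IV: 10 to 5, Plan E.
Plan E vs Proposal Green: Plan E is ranked higher on 3+3 = 6 ballots, Proposal Green on 9. Proposal Green wins 9–6.
Option IV vs Proposal Green: Option IV is ranked higher on 3 ballots, Proposal Green on 12. Proposal Green wins 12–3.
Option IV loses to every other option — it is the Condorcet loser.

Option IV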